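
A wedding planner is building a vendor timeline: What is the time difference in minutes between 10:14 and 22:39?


Start time: 10:14 = 614 minutes from midnight
End time: 22:39 = 1359 minutes from midnight
Difference: 1359 - 614 = 745 minutes
That is 12 hours and 25 minutes

745


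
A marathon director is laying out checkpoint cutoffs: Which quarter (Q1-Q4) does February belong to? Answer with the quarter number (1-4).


Month: February (month 2)
Q1: January-March (months 1-3)
Q2: April-June (months 4-6)
Q3: July-September (months 7-9)
Q4: October-December (months 10-12)
Month 2 falls in Q1

1


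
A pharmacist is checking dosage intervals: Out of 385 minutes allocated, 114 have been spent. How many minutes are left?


Total budget: 385 minutes
Time used: 114 minutes
Remaining: 385 - 114 = 271 minutes
Percent used: 29.6%
Percent remaining: 70.4%

271


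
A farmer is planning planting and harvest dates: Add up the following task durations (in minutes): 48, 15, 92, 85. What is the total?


Durations: 48, 15, 92, 85
Running sum: 48
+ 15 = 63
+ 92 = 155
+ 85 = 240
Total duration: 240 minutes
That is 4 hours and 0 minutes

240


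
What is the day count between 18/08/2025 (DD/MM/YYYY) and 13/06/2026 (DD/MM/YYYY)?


Start date: 2025-08-18
End date: 2026-06-13
Aug 2025: +14 days
Sep 2025: +30 days
Oct 2025: +31 days
... (8 more months)
Total: 299 days

299


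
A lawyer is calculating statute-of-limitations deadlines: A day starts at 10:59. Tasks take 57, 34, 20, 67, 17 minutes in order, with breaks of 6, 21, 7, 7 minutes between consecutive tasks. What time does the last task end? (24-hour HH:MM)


Start: 10:59 = 659 min from midnight
  after task 1 (57 min): 11:56
  after break (6 min): 12:02
  after task 2 (34 min): 12:36
  after break (21 min): 12:57
  after task 3 (20 min): 13:17
  after break (7 min): 13:24
  after task 4 (67 min): 14:31
  after break (7 min): 14:38
  after task 5 (17 min): 14:55
Total elapsed: 236 minutes
End time: 14:55

14:55


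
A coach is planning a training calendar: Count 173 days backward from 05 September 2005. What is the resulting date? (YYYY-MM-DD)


Start: 2005-09-05
Subtracting 173 days
Days already passed in September: 5
After going back through September: 168 more days to subtract
August 2005: 31 days, 137 remaining
July 2005: 31 days, 106 remaining
June 2005: 30 days, 76 remaining
May 2005: 31 days, 45 remaining
Result: 2005-03-16

2005-03-16


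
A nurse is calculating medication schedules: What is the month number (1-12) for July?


Calendar month order:
6. June
7. July <--
8. August
July is month number 7

7


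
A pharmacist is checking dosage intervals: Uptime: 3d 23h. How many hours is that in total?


Days: 3
Extra hours: 23
Hours per day: 24
Days to hours: 3 x 24 = 72
Total: 72 + 23 = 95

95


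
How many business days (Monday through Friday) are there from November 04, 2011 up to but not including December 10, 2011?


Start: 2011-11-04 (Friday)
End (exclusive): 2011-12-10 (Saturday)
Total calendar days: 36
Full weeks: 36 // 7 = 5 -> 25 weekdays
Remaining 1 days starting on Friday:
  Fri(w) -> 1 weekdays
Total business days: 25 + 1 = 26

26


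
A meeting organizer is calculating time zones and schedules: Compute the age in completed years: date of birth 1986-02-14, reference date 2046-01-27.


Birth: 1986-02-14
Reference: 2046-01-27
Year difference: 2046 - 1986 = 60
Has birthday (02-14) occurred by 01-27? No
Birthday not yet reached this year -> subtract 1
Age in full years: 59

59


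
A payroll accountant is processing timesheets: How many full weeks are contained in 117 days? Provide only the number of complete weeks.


Total days: 117
Days per week: 7
Division: 117 / 7 = 16 remainder 5
Complete weeks: 16
Remaining days: 5

16


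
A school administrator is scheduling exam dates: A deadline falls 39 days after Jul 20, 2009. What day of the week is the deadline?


Start: 2009-07-20 (Monday)
Step 1 - find target date: add 39 days
  2009-07-20 + 39 days = 2009-08-28
Step 2 - day of week:
  39 mod 7 = 4
  Monday + 4 days -> Friday
Result: Friday (2009-08-28)

Friday


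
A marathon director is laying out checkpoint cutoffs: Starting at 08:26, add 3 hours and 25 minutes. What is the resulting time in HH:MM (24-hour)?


Start time: 08:26
Adding: 3 hours 25 minutes
Minutes: 26 + 25 = 51
Hours: 8 + 3 + 0 = 11
Result: 11:51

11:51


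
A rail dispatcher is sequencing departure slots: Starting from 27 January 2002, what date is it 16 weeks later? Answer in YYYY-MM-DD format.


Start: 2002-01-27
Weeks to add: 16
Convert to days: 16 x 7 = 112 days
Add 112 days to 2002-01-27
Result: 2002-05-19

2002-05-19


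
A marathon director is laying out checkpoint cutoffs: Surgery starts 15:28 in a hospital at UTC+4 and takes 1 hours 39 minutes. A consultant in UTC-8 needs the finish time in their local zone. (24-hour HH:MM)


Start: 15:28 in UTC+4
Step 1 - add duration:
  minutes: 28 + 39 = 67 (carry 1h)
  hours: 15 + 1 + 1 = 17
  end in UTC+4: 17:07
Step 2 - convert UTC+4 -> UTC-8:
  offset difference: -8 - (4) = -12 hours
  17 + (-12) = 5 -> mod 24 = 5
Result: 05:07 in UTC-8

05:07


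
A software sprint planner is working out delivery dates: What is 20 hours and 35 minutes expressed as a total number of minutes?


Hours: 20
Minutes: 35
Convert hours to minutes: 20 x 60 = 1200
Add remaining minutes: 1200 + 35 = 1235

1235


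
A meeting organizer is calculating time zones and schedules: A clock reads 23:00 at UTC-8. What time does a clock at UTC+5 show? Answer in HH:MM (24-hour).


Local time: 23:00 at UTC-8 (offset -8h)
Target zone: UTC+5 (offset 5h)
Difference: 5 - (-8) = 13 hours
Calculation: 23 + (13) = 36
Wraparound: (36) mod 24 = 12
Result: 12:00

12:00


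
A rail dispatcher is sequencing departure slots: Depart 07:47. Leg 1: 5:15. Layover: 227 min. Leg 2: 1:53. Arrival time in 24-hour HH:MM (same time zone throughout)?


Depart: 07:47
Leg 1: +315 min -> 13:02
Layover: +227 min -> 16:49
Leg 2: +113 min -> 18:42
Total travel: 655 minutes = 10h 55m
Arrival: 18:42

18:42


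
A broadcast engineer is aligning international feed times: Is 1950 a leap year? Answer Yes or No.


Year: 1950
Divisible by 4? 1950 / 4 = 487.5 -> No
Not divisible by 4, so NOT a leap year

No


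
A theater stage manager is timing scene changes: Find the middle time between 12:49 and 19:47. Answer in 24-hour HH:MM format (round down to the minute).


Start time: 12:49 = 769 minutes from midnight
End time: 19:47 = 1187 minutes from midnight
Sum: 769 + 1187 = 1956
Midpoint: 1956 / 2 = 978 minutes
Convert: 978 / 60 = 16 hours, 18 minutes
Result: 16:18

16:18


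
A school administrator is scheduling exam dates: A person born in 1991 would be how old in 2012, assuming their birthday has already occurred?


Birth year: 1991
Current year: 2012
Age = current year - birth year
Age = 2012 - 1991 = 21

21


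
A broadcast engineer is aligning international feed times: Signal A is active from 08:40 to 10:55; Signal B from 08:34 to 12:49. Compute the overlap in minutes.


Interval A: [520, 655] minutes from midnight
Interval B: [514, 769] minutes from midnight
Overlap start = max(520, 514) = 520
Overlap end = min(655, 769) = 655
Overlap = 655 - 520 = 135 minutes

135


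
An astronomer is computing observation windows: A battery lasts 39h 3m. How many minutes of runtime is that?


Hours: 39
Extra minutes: 3
Minutes per hour: 60
Hours to minutes: 39 x 60 = 2340
Total: 2340 + 3 = 2343

2343


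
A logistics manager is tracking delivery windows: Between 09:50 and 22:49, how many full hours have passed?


Start: 09:50
End: 22:49
Hour difference: 22 - 9 = 13 hours
Minute difference: 49 - 50 = -1 minutes
Total minutes: 779
Complete hours: 779 / 60 = 12 (remainder 59)

12


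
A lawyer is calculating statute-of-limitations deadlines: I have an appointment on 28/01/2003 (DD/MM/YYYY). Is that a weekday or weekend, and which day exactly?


Date: 2003-01-28
January 1, 2003 is a Wednesday
Day of year: 28
Offset from Jan 1: 27 days
27 mod 7 = 6
Result: Tuesday

Tuesday


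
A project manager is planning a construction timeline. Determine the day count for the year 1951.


Year: 1951
Check leap year rules:
Divisible by 4? No
1951 is not a leap year
Days: 365

365


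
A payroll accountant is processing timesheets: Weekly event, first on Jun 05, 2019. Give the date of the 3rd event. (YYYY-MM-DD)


First occurrence: 2019-06-05 (occurrence 1)
Each occurrence is 7 days after the previous.
Occurrence 3 is 2 weeks after the first.
2 weeks = 14 days
2019-06-05 + 14 days = 2019-06-19

2019-06-19


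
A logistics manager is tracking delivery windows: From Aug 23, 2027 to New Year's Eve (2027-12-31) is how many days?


Start: August 23, 2027
End: December 31, 2027
Days left in August: 8
September: 30
October: 31
November: 30
December: 31
Sum of remaining months: 122
Total: 8 + 122 = 130

130


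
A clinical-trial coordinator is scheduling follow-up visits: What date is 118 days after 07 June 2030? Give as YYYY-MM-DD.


Start: 2030-06-07
Adding 118 days
Days remaining in June: 23
After June: 95 days still to add
July 2030: 31 days, 64 remaining
August 2030: 31 days, 33 remaining
September 2030: 30 days, 3 remaining
October 2030 has 31 days, need 3
Result: 2030-10-03

2030-10-03


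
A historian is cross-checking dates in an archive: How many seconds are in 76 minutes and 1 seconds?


Minutes: 76
Seconds: 1
Convert minutes to seconds: 76 x 60 = 4560
Add remaining seconds: 4560 + 1 = 4561

4561


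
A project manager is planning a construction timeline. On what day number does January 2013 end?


Month: January
Year: 2013
January is a 31-day month
Total: 31 days

31


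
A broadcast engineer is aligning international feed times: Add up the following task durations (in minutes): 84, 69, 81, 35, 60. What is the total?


Durations: 84, 69, 81, 35, 60
Running sum: 84
+ 69 = 153
+ 81 = 234
+ 35 = 269
+ 60 = 329
Total duration: 329 minutes
That is 5 hours and 29 minutes

329


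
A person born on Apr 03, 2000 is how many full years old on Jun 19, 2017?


Birth: 2000-04-03
Reference: 2017-06-19
Year difference: 2017 - 2000 = 17
Has birthday (04-03) occurred by 06-19? Yes
Age in full years: 17

17


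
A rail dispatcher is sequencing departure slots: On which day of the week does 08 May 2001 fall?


Date: 2001-05-08
January 1, 2001 is a Monday
Day of year: 128
Offset from Jan 1: 127 days
127 mod 7 = 1
Result: Tuesday

Tuesday


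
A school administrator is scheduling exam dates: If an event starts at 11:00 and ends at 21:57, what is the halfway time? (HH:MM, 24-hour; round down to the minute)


Start time: 11:00 = 660 minutes from midnight
End time: 21:57 = 1317 minutes from midnight
Sum: 660 + 1317 = 1977
Midpoint: 1977 / 2 = 988 minutes
Convert: 988 / 60 = 16 hours, 28 minutes
Result: 16:28

16:28


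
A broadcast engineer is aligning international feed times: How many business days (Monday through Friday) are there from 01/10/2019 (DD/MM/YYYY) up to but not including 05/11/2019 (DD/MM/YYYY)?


Start: 2019-10-01 (Tuesday)
End (exclusive): 2019-11-05 (Tuesday)
Total calendar days: 35
Full weeks: 35 // 7 = 5 -> 25 weekdays
Remaining 0 days starting on Tuesday:
Total business days: 25 + 0 = 25

25


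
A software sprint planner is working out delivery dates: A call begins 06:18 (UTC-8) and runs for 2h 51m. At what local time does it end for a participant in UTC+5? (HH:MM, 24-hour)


Start: 06:18 in UTC-8
Step 1 - add duration:
  minutes: 18 + 51 = 69 (carry 1h)
  hours: 6 + 2 + 1 = 9
  end in UTC-8: 09:09
Step 2 - convert UTC-8 -> UTC+5:
  offset difference: 5 - (-8) = 13 hours
  9 + (13) = 22 -> mod 24 = 22
Result: 22:09 in UTC+5

22:09


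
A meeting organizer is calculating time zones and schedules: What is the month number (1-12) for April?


Calendar month order:
3. March
4. April <--
5. May
April is month number 4

4


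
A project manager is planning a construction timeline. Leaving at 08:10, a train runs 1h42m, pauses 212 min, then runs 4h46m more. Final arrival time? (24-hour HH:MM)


Depart: 08:10
Leg 1: +102 min -> 09:52
Layover: +212 min -> 13:24
Leg 2: +286 min -> 18:10
Total travel: 600 minutes = 10h 0m
Arrival: 18:10

18:10


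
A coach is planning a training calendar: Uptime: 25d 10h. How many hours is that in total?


Days: 25
Extra hours: 10
Hours per day: 24
Days to hours: 25 x 24 = 600
Total: 600 + 10 = 610

610


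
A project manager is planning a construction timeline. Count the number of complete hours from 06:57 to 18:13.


Start: 06:57
End: 18:13
Hour difference: 18 - 6 = 12 hours
Minute difference: 13 - 57 = -44 minutes
Total minutes: 676
Complete hours: 676 / 60 = 11 (remainder 16)

11


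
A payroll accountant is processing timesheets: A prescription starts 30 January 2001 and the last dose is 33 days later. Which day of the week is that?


Start: 2001-01-30 (Tuesday)
Step 1 - find target date: add 33 days
  2001-01-30 + 33 days = 2001-03-04
Step 2 - day of week:
  33 mod 7 = 5
  Tuesday + 5 days -> Sunday
Result: Sunday (2001-03-04)

Sunday


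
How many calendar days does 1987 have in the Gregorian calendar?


Year: 1987
Check leap year rules:
Divisible by 4? No
1987 is not a leap year
Days: 365

365


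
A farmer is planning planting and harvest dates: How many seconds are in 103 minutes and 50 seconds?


Minutes: 103
Seconds: 50
Convert minutes to seconds: 103 x 60 = 6180
Add remaining seconds: 6180 + 50 = 6230

6230


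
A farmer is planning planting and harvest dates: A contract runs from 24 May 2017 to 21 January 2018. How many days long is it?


Start date: 2017-05-24
End date: 2018-01-21
May 2017: +8 days
Jun 2017: +30 days
Jul 2017: +31 days
... (6 more months)
Total: 242 days

242


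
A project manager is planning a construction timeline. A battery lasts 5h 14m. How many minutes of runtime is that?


Hours: 5
Extra minutes: 14
Minutes per hour: 60
Hours to minutes: 5 x 60 = 300
Total: 300 + 14 = 314

314


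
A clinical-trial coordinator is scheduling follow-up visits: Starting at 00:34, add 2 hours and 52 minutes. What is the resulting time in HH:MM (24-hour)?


Start time: 00:34
Adding: 2 hours 52 minutes
Minutes: 34 + 52 = 86
Minute overflow: 86 >= 60, so carry 1 hour, minutes = 26
Hours: 0 + 2 + 1 = 3
Result: 03:26

03:26


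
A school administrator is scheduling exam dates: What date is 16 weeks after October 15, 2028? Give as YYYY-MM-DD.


Start: 2028-10-15
Weeks to add: 16
Convert to days: 16 x 7 = 112 days
Add 112 days to 2028-10-15
Result: 2029-02-04

2029-02-04


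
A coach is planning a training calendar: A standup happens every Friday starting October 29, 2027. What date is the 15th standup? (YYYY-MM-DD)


First occurrence: 2027-10-29 (occurrence 1)
Each occurrence is 7 days after the previous.
Occurrence 15 is 14 weeks after the first.
14 weeks = 98 days
2027-10-29 + 98 days = 2028-02-04

2028-02-04


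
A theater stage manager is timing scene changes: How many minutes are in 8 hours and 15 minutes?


Hours: 8
Minutes: 15
Convert hours to minutes: 8 x 60 = 480
Add remaining minutes: 480 + 15 = 495

495


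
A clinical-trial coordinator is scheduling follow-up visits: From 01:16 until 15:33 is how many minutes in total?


Start time: 01:16 = 76 minutes from midnight
End time: 15:33 = 933 minutes from midnight
Difference: 933 - 76 = 857 minutes
That is 14 hours and 17 minutes

857


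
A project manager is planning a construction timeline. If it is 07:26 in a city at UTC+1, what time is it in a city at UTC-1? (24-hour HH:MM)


Local time: 07:26 at UTC+1 (offset 1h)
Target zone: UTC-1 (offset -1h)
Difference: -1 - (1) = -2 hours
Calculation: 7 + (-2) = 5
Result: 05:26

05:26


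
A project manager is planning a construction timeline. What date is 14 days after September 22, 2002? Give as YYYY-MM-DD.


Start: 2002-09-22
Adding 14 days
Days remaining in September: 8
After September: 6 days still to add
October 2002 has 31 days, need 6
Result: 2002-10-06

2002-10-06


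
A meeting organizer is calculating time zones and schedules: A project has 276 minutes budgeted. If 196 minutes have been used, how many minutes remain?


Total budget: 276 minutes
Time used: 196 minutes
Remaining: 276 - 196 = 80 minutes
Percent used: 71.0%
Percent remaining: 29.0%

80


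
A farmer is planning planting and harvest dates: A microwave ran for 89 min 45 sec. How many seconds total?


Minutes: 89
Extra seconds: 45
Seconds per minute: 60
Minutes to seconds: 89 x 60 = 5340
Total: 5340 + 45 = 5385

5385


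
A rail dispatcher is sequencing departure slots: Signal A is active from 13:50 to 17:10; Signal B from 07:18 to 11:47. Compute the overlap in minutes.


Interval A: [830, 1030] minutes from midnight
Interval B: [438, 707] minutes from midnight
Overlap start = max(830, 438) = 830
Overlap end = min(1030, 707) = 707
End <= start, so the intervals do not overlap: 0 minutes

0


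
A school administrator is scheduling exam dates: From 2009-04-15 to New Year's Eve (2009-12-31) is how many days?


Start: April 15, 2009
End: December 31, 2009
Days left in April: 15
May: 31
June: 30
July: 31
August: 31
... plus remaining months
Sum of remaining months: 245
Total: 15 + 245 = 260

260


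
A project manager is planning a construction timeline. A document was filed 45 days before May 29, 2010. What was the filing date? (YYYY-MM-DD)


Start: 2010-05-29
Subtracting 45 days
Days already passed in May: 29
After going back through May: 16 more days to subtract
April 2010 has 30 days, need 16
Result: 2010-04-14

2010-04-14


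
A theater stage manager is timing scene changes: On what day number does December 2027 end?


Month: December
Year: 2027
December is a 31-day month
Total: 31 days

31


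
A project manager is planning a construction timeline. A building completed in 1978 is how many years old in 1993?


Birth year: 1978
Current year: 1993
Age = current year - birth year
Age = 1993 - 1978 = 15

15


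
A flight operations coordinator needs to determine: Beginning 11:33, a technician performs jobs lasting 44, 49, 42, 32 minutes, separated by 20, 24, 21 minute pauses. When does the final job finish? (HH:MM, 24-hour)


Start: 11:33 = 693 min from midnight
  after task 1 (44 min): 12:17
  after break (20 min): 12:37
  after task 2 (49 min): 13:26
  after break (24 min): 13:50
  after task 3 (42 min): 14:32
  after break (21 min): 14:53
  after task 4 (32 min): 15:25
Total elapsed: 232 minutes
End time: 15:25

15:25


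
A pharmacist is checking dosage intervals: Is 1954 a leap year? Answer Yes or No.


Year: 1954
Divisible by 4? 1954 / 4 = 488.5 -> No
Not divisible by 4, so NOT a leap year

No


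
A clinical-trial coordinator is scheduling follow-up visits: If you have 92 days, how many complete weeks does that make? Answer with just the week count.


Total days: 92
Days per week: 7
Division: 92 / 7 = 13 remainder 1
Complete weeks: 13
Remaining days: 1

13


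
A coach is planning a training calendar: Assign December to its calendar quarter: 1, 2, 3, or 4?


Month: December (month 12)
Q1: January-March (months 1-3)
Q2: April-June (months 4-6)
Q3: July-September (months 7-9)
Q4: October-December (months 10-12)
Month 12 falls in Q4

4


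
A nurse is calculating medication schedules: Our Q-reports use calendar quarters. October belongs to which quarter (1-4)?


Month: October (month 10)
Q1: January-March (months 1-3)
Q2: April-June (months 4-6)
Q3: July-September (months 7-9)
Q4: October-December (months 10-12)
Month 10 falls in Q4

4


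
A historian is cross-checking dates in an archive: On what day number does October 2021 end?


Month: October
Year: 2021
October is a 31-day month
Total: 31 days

31


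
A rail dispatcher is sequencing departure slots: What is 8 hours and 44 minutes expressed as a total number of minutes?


Hours: 8
Minutes: 44
Convert hours to minutes: 8 x 60 = 480
Add remaining minutes: 480 + 44 = 524

524


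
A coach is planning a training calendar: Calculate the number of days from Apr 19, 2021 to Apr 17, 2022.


Start date: 2021-04-19
End date: 2022-04-17
Apr 2021: +12 days
May 2021: +31 days
Jun 2021: +30 days
... (10 more months)
Total: 363 days

363


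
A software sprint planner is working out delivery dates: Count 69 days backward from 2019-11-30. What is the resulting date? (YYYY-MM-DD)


Start: 2019-11-30
Subtracting 69 days
Days already passed in November: 30
After going back through November: 39 more days to subtract
October 2019: 31 days, 8 remaining
September 2019 has 30 days, need 8
Result: 2019-09-22

2019-09-22


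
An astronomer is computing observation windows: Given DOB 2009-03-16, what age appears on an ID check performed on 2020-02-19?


Birth: 2009-03-16
Reference: 2020-02-19
Year difference: 2020 - 2009 = 11
Has birthday (03-16) occurred by 02-19? No
Birthday not yet reached this year -> subtract 1
Age in full years: 10

10


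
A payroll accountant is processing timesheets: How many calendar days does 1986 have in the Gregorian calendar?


Year: 1986
Check leap year rules:
Divisible by 4? No
1986 is not a leap year
Days: 365

365


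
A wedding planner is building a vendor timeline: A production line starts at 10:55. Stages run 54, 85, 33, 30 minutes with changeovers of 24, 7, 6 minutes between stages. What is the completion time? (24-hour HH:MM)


Start: 10:55 = 655 min from midnight
  after task 1 (54 min): 11:49
  after break (24 min): 12:13
  after task 2 (85 min): 13:38
  after break (7 min): 13:45
  after task 3 (33 min): 14:18
  after break (6 min): 14:24
  after task 4 (30 min): 14:54
Total elapsed: 239 minutes
End time: 14:54

14:54


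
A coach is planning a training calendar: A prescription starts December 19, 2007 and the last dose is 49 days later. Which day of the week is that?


Start: 2007-12-19 (Wednesday)
Step 1 - find target date: add 49 days
  2007-12-19 + 49 days = 2008-02-06
Step 2 - day of week:
  49 mod 7 = 0
  Wednesday + 0 days -> Wednesday
Result: Wednesday (2008-02-06)

Wednesday


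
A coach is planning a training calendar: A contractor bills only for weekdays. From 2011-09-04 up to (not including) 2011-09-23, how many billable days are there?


Start: 2011-09-04 (Sunday)
End (exclusive): 2011-09-23 (Friday)
Total calendar days: 19
Full weeks: 19 // 7 = 2 -> 10 weekdays
Remaining 5 days starting on Sunday:
  Sun(-), Mon(w), Tue(w), Wed(w), Thu(w) -> 4 weekdays
Total business days: 10 + 4 = 14

14


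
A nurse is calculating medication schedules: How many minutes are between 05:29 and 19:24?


Start time: 05:29 = 329 minutes from midnight
End time: 19:24 = 1164 minutes from midnight
Difference: 1164 - 329 = 835 minutes
That is 13 hours and 55 minutes

835


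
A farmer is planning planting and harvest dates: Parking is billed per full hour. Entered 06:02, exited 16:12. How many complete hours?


Start: 06:02
End: 16:12
Hour difference: 16 - 6 = 10 hours
Minute difference: 12 - 2 = 10 minutes
Total minutes: 610
Complete hours: 610 / 60 = 10 (remainder 10)

10


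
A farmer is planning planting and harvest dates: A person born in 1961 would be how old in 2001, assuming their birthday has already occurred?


Birth year: 1961
Current year: 2001
Age = current year - birth year
Age = 2001 - 1961 = 40

40


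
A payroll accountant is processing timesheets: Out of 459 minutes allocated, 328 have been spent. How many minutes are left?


Total budget: 459 minutes
Time used: 328 minutes
Remaining: 459 - 328 = 131 minutes
Percent used: 71.5%
Percent remaining: 28.5%

131


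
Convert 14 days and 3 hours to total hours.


Days: 14
Extra hours: 3
Hours per day: 24
Days to hours: 14 x 24 = 336
Total: 336 + 3 = 339

339


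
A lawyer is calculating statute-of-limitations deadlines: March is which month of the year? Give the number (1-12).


Calendar month order:
2. February
3. March <--
4. April
March is month number 3

3


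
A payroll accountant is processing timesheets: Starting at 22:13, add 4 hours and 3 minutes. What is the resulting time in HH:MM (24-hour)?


Start time: 22:13
Adding: 4 hours 3 minutes
Minutes: 13 + 3 = 16
Hours: 22 + 4 + 0 = 26
Hour wraparound: 26 mod 24 = 2
Result: 02:16

02:16


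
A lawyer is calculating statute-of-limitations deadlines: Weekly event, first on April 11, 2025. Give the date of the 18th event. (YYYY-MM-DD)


First occurrence: 2025-04-11 (occurrence 1)
Each occurrence is 7 days after the previous.
Occurrence 18 is 17 weeks after the first.
17 weeks = 119 days
2025-04-11 + 119 days = 2025-08-08

2025-08-08


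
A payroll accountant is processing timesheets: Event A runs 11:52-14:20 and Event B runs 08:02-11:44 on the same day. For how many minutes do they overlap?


Interval A: [712, 860] minutes from midnight
Interval B: [482, 704] minutes from midnight
Overlap start = max(712, 482) = 712
Overlap end = min(860, 704) = 704
End <= start, so the intervals do not overlap: 0 minutes

0


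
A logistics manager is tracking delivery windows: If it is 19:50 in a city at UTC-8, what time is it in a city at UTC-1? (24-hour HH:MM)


Local time: 19:50 at UTC-8 (offset -8h)
Target zone: UTC-1 (offset -1h)
Difference: -1 - (-8) = 7 hours
Calculation: 19 + (7) = 26
Wraparound: (26) mod 24 = 2
Result: 02:50

02:50


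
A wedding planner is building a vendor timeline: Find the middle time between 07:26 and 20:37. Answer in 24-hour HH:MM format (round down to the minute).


Start time: 07:26 = 446 minutes from midnight
End time: 20:37 = 1237 minutes from midnight
Sum: 446 + 1237 = 1683
Midpoint: 1683 / 2 = 841 minutes
Convert: 841 / 60 = 14 hours, 1 minutes
Result: 14:01

14:01


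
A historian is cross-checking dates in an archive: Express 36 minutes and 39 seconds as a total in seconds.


Minutes: 36
Seconds: 39
Convert minutes to seconds: 36 x 60 = 2160
Add remaining seconds: 2160 + 39 = 2199

2199


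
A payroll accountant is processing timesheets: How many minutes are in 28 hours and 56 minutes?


Hours: 28
Extra minutes: 56
Minutes per hour: 60
Hours to minutes: 28 x 60 = 1680
Total: 1680 + 56 = 1736

1736


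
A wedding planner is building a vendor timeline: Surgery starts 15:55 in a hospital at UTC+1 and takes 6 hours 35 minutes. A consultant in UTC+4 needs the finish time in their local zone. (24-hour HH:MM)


Start: 15:55 in UTC+1
Step 1 - add duration:
  minutes: 55 + 35 = 90 (carry 1h)
  hours: 15 + 6 + 1 = 22
  end in UTC+1: 22:30
Step 2 - convert UTC+1 -> UTC+4:
  offset difference: 4 - (1) = 3 hours
  22 + (3) = 25 -> mod 24 = 1
Result: 01:30 in UTC+4

01:30


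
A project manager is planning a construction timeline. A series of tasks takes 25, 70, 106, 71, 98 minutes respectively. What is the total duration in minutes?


Durations: 25, 70, 106, 71, 98
Running sum: 25
+ 70 = 95
+ 106 = 201
+ 71 = 272
+ 98 = 370
Total duration: 370 minutes
That is 6 hours and 10 minutes

370


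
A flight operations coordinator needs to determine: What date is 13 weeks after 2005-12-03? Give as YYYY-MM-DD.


Start: 2005-12-03
Weeks to add: 13
Convert to days: 13 x 7 = 91 days
Add 91 days to 2005-12-03
Result: 2006-03-04

2006-03-04


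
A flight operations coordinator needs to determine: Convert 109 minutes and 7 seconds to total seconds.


Minutes: 109
Extra seconds: 7
Seconds per minute: 60
Minutes to seconds: 109 x 60 = 6540
Total: 6540 + 7 = 6547

6547


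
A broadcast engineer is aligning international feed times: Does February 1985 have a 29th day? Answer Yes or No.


Year: 1985
Divisible by 4? 1985 / 4 = 496.25 -> No
Not divisible by 4, so NOT a leap year

No


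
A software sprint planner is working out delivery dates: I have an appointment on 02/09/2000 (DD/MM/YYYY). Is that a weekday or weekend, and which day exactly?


Date: 2000-09-02
January 1, 2000 is a Saturday
Day of year: 246
Offset from Jan 1: 245 days
245 mod 7 = 0
Result: Saturday

Saturday


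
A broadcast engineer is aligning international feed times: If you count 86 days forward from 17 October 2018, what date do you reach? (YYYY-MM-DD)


Start: 2018-10-17
Adding 86 days
Days remaining in October: 14
After October: 72 days still to add
November 2018: 30 days, 42 remaining
December 2018: 31 days, 11 remaining
January 2019 has 31 days, need 11
Result: 2019-01-11

2019-01-11


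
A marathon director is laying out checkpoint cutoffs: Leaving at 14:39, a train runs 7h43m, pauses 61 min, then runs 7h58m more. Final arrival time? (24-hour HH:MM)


Depart: 14:39
Leg 1: +463 min -> 22:22
Layover: +61 min -> 23:23
Leg 2: +478 min -> 07:21
Total travel: 1002 minutes = 16h 42m
Arrival: 07:21

07:21


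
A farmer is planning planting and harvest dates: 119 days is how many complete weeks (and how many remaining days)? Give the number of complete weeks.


Total days: 119
Days per week: 7
Division: 119 / 7 = 17 remainder 0
Complete weeks: 17
Remaining days: 0

17


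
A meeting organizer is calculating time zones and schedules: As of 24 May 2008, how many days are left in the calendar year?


Start: May 24, 2008
End: December 31, 2008
Days left in May: 7
June: 30
July: 31
August: 31
September: 30
... plus remaining months
Sum of remaining months: 214
Total: 7 + 214 = 221

221


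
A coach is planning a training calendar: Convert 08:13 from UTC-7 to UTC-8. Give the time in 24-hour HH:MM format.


Local time: 08:13 at UTC-7 (offset -7h)
Target zone: UTC-8 (offset -8h)
Difference: -8 - (-7) = -1 hours
Calculation: 8 + (-1) = 7
Result: 07:13

07:13


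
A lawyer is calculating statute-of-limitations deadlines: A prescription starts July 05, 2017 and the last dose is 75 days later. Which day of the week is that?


Start: 2017-07-05 (Wednesday)
Step 1 - find target date: add 75 days
  2017-07-05 + 75 days = 2017-09-18
Step 2 - day of week:
  75 mod 7 = 5
  Wednesday + 5 days -> Monday
Result: Monday (2017-09-18)

Monday


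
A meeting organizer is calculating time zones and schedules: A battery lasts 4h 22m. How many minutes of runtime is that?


Hours: 4
Extra minutes: 22
Minutes per hour: 60
Hours to minutes: 4 x 60 = 240
Total: 240 + 22 = 262

262


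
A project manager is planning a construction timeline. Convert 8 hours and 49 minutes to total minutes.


Hours: 8
Minutes: 49
Convert hours to minutes: 8 x 60 = 480
Add remaining minutes: 480 + 49 = 529

529


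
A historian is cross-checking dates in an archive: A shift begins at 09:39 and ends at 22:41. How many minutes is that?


Start time: 09:39 = 579 minutes from midnight
End time: 22:41 = 1361 minutes from midnight
Difference: 1361 - 579 = 782 minutes
That is 13 hours and 2 minutes

782


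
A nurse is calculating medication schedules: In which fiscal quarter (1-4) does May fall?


Month: May (month 5)
Q1: January-March (months 1-3)
Q2: April-June (months 4-6)
Q3: July-September (months 7-9)
Q4: October-December (months 10-12)
Month 5 falls in Q2

2


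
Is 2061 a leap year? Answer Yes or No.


Year: 2061
Divisible by 4? 2061 / 4 = 515.25 -> No
Not divisible by 4, so NOT a leap year

No


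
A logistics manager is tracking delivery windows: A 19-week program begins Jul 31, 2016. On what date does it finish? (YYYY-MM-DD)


Start: 2016-07-31
Weeks to add: 19
Convert to days: 19 x 7 = 133 days
Add 133 days to 2016-07-31
Result: 2016-12-11

2016-12-11


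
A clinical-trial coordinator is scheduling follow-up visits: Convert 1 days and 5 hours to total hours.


Days: 1
Extra hours: 5
Hours per day: 24
Days to hours: 1 x 24 = 24
Total: 24 + 5 = 29

29


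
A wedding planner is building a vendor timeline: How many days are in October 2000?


Month: October
Year: 2000
October is a 31-day month
Total: 31 days

31


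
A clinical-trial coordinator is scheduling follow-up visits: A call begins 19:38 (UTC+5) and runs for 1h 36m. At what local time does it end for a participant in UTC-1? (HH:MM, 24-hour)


Start: 19:38 in UTC+5
Step 1 - add duration:
  minutes: 38 + 36 = 74 (carry 1h)
  hours: 19 + 1 + 1 = 21
  end in UTC+5: 21:14
Step 2 - convert UTC+5 -> UTC-1:
  offset difference: -1 - (5) = -6 hours
  21 + (-6) = 15 -> mod 24 = 15
Result: 15:14 in UTC-1

15:14


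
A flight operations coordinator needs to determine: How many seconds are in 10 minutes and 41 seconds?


Minutes: 10
Seconds: 41
Convert minutes to seconds: 10 x 60 = 600
Add remaining seconds: 600 + 41 = 641

641


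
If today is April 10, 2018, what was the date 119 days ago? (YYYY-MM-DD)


Start: 2018-04-10
Subtracting 119 days
Days already passed in April: 10
After going back through April: 109 more days to subtract
March 2018: 31 days, 78 remaining
February 2018: 28 days, 50 remaining
January 2018: 31 days, 19 remaining
December 2017 has 31 days, need 19
Result: 2017-12-12

2017-12-12


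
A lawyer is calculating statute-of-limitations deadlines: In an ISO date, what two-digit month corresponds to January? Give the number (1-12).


Calendar month order:
1. January <--
2. February
January is month number 1

1


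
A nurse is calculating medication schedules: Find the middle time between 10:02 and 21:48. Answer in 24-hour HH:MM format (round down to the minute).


Start time: 10:02 = 602 minutes from midnight
End time: 21:48 = 1308 minutes from midnight
Sum: 602 + 1308 = 1910
Midpoint: 1910 / 2 = 955 minutes
Convert: 955 / 60 = 15 hours, 55 minutes
Result: 15:55

15:55


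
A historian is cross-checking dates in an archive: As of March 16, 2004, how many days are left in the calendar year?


Start: March 16, 2004
End: December 31, 2004
Days left in March: 15
April: 30
May: 31
June: 30
July: 31
... plus remaining months
Sum of remaining months: 275
Total: 15 + 275 = 290

290


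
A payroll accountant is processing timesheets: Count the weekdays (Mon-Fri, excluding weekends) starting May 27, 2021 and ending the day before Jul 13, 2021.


Start: 2021-05-27 (Thursday)
End (exclusive): 2021-07-13 (Tuesday)
Total calendar days: 47
Full weeks: 47 // 7 = 6 -> 30 weekdays
Remaining 5 days starting on Thursday:
  Thu(w), Fri(w), Sat(-), Sun(-), Mon(w) -> 3 weekdays
Total business days: 30 + 3 = 33

33


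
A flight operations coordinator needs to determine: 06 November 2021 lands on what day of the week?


Date: 2021-11-06
January 1, 2021 is a Friday
Day of year: 310
Offset from Jan 1: 309 days
309 mod 7 = 1
Result: Saturday

Saturday


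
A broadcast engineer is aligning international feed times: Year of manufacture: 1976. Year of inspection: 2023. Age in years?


Birth year: 1976
Current year: 2023
Age = current year - birth year
Age = 2023 - 1976 = 47

47


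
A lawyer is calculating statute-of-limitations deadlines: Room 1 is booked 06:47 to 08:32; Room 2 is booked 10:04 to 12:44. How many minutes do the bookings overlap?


Interval A: [407, 512] minutes from midnight
Interval B: [604, 764] minutes from midnight
Overlap start = max(407, 604) = 604
Overlap end = min(512, 764) = 512
End <= start, so the intervals do not overlap: 0 minutes

0


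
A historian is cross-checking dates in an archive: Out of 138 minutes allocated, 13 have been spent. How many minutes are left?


Total budget: 138 minutes
Time used: 13 minutes
Remaining: 138 - 13 = 125 minutes
Percent used: 9.4%
Percent remaining: 90.6%

125


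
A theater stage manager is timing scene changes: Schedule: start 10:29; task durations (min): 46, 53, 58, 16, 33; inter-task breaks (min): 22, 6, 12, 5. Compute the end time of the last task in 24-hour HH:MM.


Start: 10:29 = 629 min from midnight
  after task 1 (46 min): 11:15
  after break (22 min): 11:37
  after task 2 (53 min): 12:30
  after break (6 min): 12:36
  after task 3 (58 min): 13:34
  after break (12 min): 13:46
  after task 4 (16 min): 14:02
  after break (5 min): 14:07
  after task 5 (33 min): 14:40
Total elapsed: 251 minutes
End time: 14:40

14:40


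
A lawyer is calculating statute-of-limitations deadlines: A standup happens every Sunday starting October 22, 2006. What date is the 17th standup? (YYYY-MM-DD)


First occurrence: 2006-10-22 (occurrence 1)
Each occurrence is 7 days after the previous.
Occurrence 17 is 16 weeks after the first.
16 weeks = 112 days
2006-10-22 + 112 days = 2007-02-11

2007-02-11


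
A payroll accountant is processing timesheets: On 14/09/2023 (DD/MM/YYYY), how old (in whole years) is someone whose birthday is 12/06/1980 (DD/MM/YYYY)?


Birth: 1980-06-12
Reference: 2023-09-14
Year difference: 2023 - 1980 = 43
Has birthday (06-12) occurred by 09-14? Yes
Age in full years: 43

43


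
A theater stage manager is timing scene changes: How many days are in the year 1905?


Year: 1905
Check leap year rules:
Divisible by 4? No
1905 is not a leap year
Days: 365

365


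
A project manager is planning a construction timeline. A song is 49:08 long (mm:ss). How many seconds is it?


Minutes: 49
Extra seconds: 8
Seconds per minute: 60
Minutes to seconds: 49 x 60 = 2940
Total: 2940 + 8 = 2948

2948


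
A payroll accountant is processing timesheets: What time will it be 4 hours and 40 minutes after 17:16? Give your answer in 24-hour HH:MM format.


Start time: 17:16
Adding: 4 hours 40 minutes
Minutes: 16 + 40 = 56
Hours: 17 + 4 + 0 = 21
Result: 21:56

21:56


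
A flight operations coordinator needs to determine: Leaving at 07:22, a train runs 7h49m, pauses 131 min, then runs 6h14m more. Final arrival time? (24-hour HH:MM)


Depart: 07:22
Leg 1: +469 min -> 15:11
Layover: +131 min -> 17:22
Leg 2: +374 min -> 23:36
Total travel: 974 minutes = 16h 14m
Arrival: 23:36

23:36


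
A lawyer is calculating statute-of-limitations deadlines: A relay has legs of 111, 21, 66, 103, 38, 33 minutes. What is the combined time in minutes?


Durations: 111, 21, 66, 103, 38, 33
Running sum: 111
+ 21 = 132
+ 66 = 198
+ 103 = 301
+ 38 = 339
+ 33 = 372
Total duration: 372 minutes
That is 6 hours and 12 minutes

372


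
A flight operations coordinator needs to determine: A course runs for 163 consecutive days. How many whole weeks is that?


Total days: 163
Days per week: 7
Division: 163 / 7 = 23 remainder 2
Complete weeks: 23
Remaining days: 2

23


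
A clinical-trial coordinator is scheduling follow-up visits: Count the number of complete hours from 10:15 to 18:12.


Start: 10:15
End: 18:12
Hour difference: 18 - 10 = 8 hours
Minute difference: 12 - 15 = -3 minutes
Total minutes: 477
Complete hours: 477 / 60 = 7 (remainder 57)

7


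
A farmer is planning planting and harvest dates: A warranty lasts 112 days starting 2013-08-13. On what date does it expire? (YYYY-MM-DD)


Start: 2013-08-13
Adding 112 days
Days remaining in August: 18
After August: 94 days still to add
September 2013: 30 days, 64 remaining
October 2013: 31 days, 33 remaining
November 2013: 30 days, 3 remaining
December 2013 has 31 days, need 3
Result: 2013-12-03

2013-12-03


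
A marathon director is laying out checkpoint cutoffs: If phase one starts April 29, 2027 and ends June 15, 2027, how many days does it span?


Start date: 2027-04-29
End date: 2027-06-15
Apr 2027: +2 days
May 2027: +31 days
Jun 2027: +14 days
Total: 47 days

47


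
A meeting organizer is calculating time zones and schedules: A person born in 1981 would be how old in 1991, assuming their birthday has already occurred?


Birth year: 1981
Current year: 1991
Age = current year - birth year
Age = 1991 - 1981 = 10

10


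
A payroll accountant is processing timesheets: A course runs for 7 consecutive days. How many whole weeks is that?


Total days: 7
Days per week: 7
Division: 7 / 7 = 1 remainder 0
Complete weeks: 1
Remaining days: 0

1


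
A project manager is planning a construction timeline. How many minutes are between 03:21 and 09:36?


Start time: 03:21 = 201 minutes from midnight
End time: 09:36 = 576 minutes from midnight
Difference: 576 - 201 = 375 minutes
That is 6 hours and 15 minutes

375
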